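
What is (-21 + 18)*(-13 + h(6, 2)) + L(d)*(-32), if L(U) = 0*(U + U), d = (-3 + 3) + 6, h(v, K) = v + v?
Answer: 3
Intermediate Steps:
h(v, K) = 2*v
d = 6 (d = 0 + 6 = 6)
L(U) = 0 (L(U) = 0*(2*U) = 0)
(-21 + 18)*(-13 + h(6, 2)) + L(d)*(-32) = (-21 + 18)*(-13 + 2*6) + 0*(-32) = -3*(-13 + 12) + 0 = -3*(-1) + 0 = 3 + 0 = 3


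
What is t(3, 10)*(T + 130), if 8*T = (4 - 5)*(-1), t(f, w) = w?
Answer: 5205/4 ≈ 1301.3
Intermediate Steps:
T = ⅛ (T = ((4 - 5)*(-1))/8 = (-1*(-1))/8 = (⅛)*1 = ⅛ ≈ 0.12500)
t(3, 10)*(T + 130) = 10*(⅛ + 130) = 10*(1041/8) = 5205/4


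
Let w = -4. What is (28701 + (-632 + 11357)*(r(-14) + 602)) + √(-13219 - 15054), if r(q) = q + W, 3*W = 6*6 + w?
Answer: 6449401 + 7*I*√577 ≈ 6.4494e+6 + 168.15*I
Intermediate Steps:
W = 32/3 (W = (6*6 - 4)/3 = (36 - 4)/3 = (⅓)*32 = 32/3 ≈ 10.667)
r(q) = 32/3 + q (r(q) = q + 32/3 = 32/3 + q)
(28701 + (-632 + 11357)*(r(-14) + 602)) + √(-13219 - 15054) = (28701 + (-632 + 11357)*((32/3 - 14) + 602)) + √(-13219 - 15054) = (28701 + 10725*(-10/3 + 602)) + √(-28273) = (28701 + 10725*(1796/3)) + 7*I*√577 = (28701 + 6420700) + 7*I*√577 = 6449401 + 7*I*√577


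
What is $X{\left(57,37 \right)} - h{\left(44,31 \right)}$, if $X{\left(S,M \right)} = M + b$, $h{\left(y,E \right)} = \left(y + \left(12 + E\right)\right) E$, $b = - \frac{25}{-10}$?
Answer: $- \frac{5315}{2} \approx -2657.5$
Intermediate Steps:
$b = \frac{5}{2}$ ($b = \left(-25\right) \left(- \frac{1}{10}\right) = \frac{5}{2} \approx 2.5$)
$h{\left(y,E \right)} = E \left(12 + E + y\right)$ ($h{\left(y,E \right)} = \left(12 + E + y\right) E = E \left(12 + E + y\right)$)
$X{\left(S,M \right)} = \frac{5}{2} + M$ ($X{\left(S,M \right)} = M + \frac{5}{2} = \frac{5}{2} + M$)
$X{\left(57,37 \right)} - h{\left(44,31 \right)} = \left(\frac{5}{2} + 37\right) - 31 \left(12 + 31 + 44\right) = \frac{79}{2} - 31 \cdot 87 = \frac{79}{2} - 2697 = - \frac{5315}{2}$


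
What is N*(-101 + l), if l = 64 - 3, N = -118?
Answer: 4720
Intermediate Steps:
l = 61
N*(-101 + l) = -118*(-101 + 61) = -118*(-40) = 4720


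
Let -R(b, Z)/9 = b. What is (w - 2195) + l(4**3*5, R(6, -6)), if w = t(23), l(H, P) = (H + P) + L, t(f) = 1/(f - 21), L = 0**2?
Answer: -3857/2 ≈ -1928.5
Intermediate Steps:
R(b, Z) = -9*b
L = 0
t(f) = 1/(-21 + f)
l(H, P) = H + P (l(H, P) = (H + P) + 0 = H + P)
w = 1/2 (w = 1/(-21 + 23) = 1/2 ≈ 0.50000)
(w - 2195) + l(4**3*5, R(6, -6)) = (1/2 - 2195) + (4**3*5 - 9*6) = -4389/2 + (64*5 - 54) = -4389/2 + (320 - 54) = -4389/2 + 266 = -3857/2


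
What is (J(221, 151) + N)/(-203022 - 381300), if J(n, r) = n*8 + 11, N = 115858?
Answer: -117637/584322 ≈ -0.20132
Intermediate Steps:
J(n, r) = 11 + 8*n (J(n, r) = 8*n + 11 = 11 + 8*n)
(J(221, 151) + N)/(-203022 - 381300) = ((11 + 8*221) + 115858)/(-203022 - 381300) = ((11 + 1768) + 115858)/(-584322) = (1779 + 115858)*(-1/584322) = 117637*(-1/584322) = -117637/584322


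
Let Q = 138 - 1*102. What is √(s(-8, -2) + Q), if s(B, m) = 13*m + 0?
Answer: √10 ≈ 3.1623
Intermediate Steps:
s(B, m) = 13*m
Q = 36 (Q = 138 - 102 = 36)
√(s(-8, -2) + Q) = √(13*(-2) + 36) = √(-26 + 36) = √10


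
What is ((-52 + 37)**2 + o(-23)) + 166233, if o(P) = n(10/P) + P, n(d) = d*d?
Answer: 88044215/529 ≈ 1.6644e+5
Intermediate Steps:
n(d) = d**2
o(P) = P + 100/P**2 (o(P) = (10/P)**2 + P = 100/P**2 + P = P + 100/P**2)
((-52 + 37)**2 + o(-23)) + 166233 = ((-52 + 37)**2 + (-23 + 100/(-23)**2)) + 166233 = ((-15)**2 + (-23 + 100*(1/529))) + 166233 = (225 + (-23 + 100/529)) + 166233 = (225 - 12067/529) + 166233 = 106958/529 + 166233 = 88044215/529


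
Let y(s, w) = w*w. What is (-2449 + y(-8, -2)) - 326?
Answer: -2771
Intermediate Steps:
y(s, w) = w**2
(-2449 + y(-8, -2)) - 326 = (-2449 + (-2)**2) - 326 = (-2449 + 4) - 326 = -2445 - 326 = -2771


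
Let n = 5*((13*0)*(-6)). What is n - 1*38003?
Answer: -38003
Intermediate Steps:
n = 0 (n = 5*(0*(-6)) = 5*0 = 0)
n - 1*38003 = 0 - 1*38003 = 0 - 38003 = -38003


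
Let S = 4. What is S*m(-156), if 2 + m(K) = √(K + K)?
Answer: -8 + 8*I*√78 ≈ -8.0 + 70.654*I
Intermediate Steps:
m(K) = -2 + √2*√K (m(K) = -2 + √(K + K) = -2 + √(2*K) = -2 + √2*√K)
S*m(-156) = 4*(-2 + √2*√(-156)) = 4*(-2 + √2*(2*I*√39)) = 4*(-2 + 2*I*√78) = -8 + 8*I*√78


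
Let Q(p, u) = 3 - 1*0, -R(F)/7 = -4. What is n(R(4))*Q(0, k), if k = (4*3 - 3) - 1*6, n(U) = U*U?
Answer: 2352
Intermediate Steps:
R(F) = 28 (R(F) = -7*(-4) = 28)
n(U) = U²
k = 3 (k = (12 - 3) - 6 = 9 - 6 = 3)
Q(p, u) = 3 (Q(p, u) = 3 + 0 = 3)
n(R(4))*Q(0, k) = 28²*3 = 784*3 = 2352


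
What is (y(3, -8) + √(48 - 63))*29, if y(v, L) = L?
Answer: -232 + 29*I*√15 ≈ -232.0 + 112.32*I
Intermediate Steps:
(y(3, -8) + √(48 - 63))*29 = (-8 + √(48 - 63))*29 = (-8 + √(-15))*29 = (-8 + I*√15)*29 = -232 + 29*I*√15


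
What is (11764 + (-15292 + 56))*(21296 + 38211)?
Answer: -206608304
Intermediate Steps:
(11764 + (-15292 + 56))*(21296 + 38211) = (11764 - 15236)*59507 = -3472*59507 = -206608304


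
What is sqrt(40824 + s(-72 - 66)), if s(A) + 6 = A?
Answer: 6*sqrt(1130) ≈ 201.69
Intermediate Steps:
s(A) = -6 + A
sqrt(40824 + s(-72 - 66)) = sqrt(40824 + (-6 + (-72 - 66))) = sqrt(40824 + (-6 - 138)) = sqrt(40824 - 144) = sqrt(40680) = 6*sqrt(1130)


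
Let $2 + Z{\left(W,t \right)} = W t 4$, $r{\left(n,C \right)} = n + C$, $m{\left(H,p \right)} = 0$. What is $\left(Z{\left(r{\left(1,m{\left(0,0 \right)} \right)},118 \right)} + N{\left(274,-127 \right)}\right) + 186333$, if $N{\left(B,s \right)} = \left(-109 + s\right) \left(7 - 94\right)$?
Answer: $207335$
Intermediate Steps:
$N{\left(B,s \right)} = 9483 - 87 s$ ($N{\left(B,s \right)} = \left(-109 + s\right) \left(-87\right) = 9483 - 87 s$)
$r{\left(n,C \right)} = C + n$
$Z{\left(W,t \right)} = -2 + 4 W t$ ($Z{\left(W,t \right)} = -2 + W t 4 = -2 + 4 W t$)
$\left(Z{\left(r{\left(1,m{\left(0,0 \right)} \right)},118 \right)} + N{\left(274,-127 \right)}\right) + 186333 = \left(\left(-2 + 4 \left(0 + 1\right) 118\right) + \left(9483 - -11049\right)\right) + 186333 = \left(\left(-2 + 4 \cdot 1 \cdot 118\right) + \left(9483 + 11049\right)\right) + 186333 = \left(\left(-2 + 472\right) + 20532\right) + 186333 = \left(470 + 20532\right) + 186333 = 21002 + 186333 = 207335$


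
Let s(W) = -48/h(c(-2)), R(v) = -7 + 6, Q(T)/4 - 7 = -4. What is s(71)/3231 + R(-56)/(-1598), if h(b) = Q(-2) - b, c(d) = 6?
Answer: -9553/5163138 ≈ -0.0018502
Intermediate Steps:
Q(T) = 12 (Q(T) = 28 + 4*(-4) = 28 - 16 = 12)
R(v) = -1
h(b) = 12 - b
s(W) = -8 (s(W) = -48/(12 - 1*6) = -48/(12 - 6) = -48/6 = -48*1/6 = -8)
s(71)/3231 + R(-56)/(-1598) = -8/3231 - 1/(-1598) = -8*1/3231 - 1*(-1/1598) = -8/3231 + 1/1598 = -9553/5163138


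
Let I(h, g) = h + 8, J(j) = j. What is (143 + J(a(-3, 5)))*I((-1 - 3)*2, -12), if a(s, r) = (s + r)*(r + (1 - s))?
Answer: 0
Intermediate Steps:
a(s, r) = (r + s)*(1 + r - s)
I(h, g) = 8 + h
(143 + J(a(-3, 5)))*I((-1 - 3)*2, -12) = (143 + (5 - 3 + 5² - 1*(-3)²))*(8 + (-1 - 3)*2) = (143 + (5 - 3 + 25 - 1*9))*(8 - 4*2) = (143 + (5 - 3 + 25 - 9))*(8 - 8) = (143 + 18)*0 = 161*0 = 0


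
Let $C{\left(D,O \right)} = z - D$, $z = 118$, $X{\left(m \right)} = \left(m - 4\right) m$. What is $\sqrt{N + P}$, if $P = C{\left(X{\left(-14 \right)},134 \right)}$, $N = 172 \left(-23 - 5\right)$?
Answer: $15 i \sqrt{22} \approx 70.356 i$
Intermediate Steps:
$X{\left(m \right)} = m \left(-4 + m\right)$ ($X{\left(m \right)} = \left(-4 + m\right) m = m \left(-4 + m\right)$)
$N = -4816$ ($N = 172 \left(-28\right) = -4816$)
$C{\left(D,O \right)} = 118 - D$
$P = -134$ ($P = 118 - - 14 \left(-4 - 14\right) = 118 - \left(-14\right) \left(-18\right) = 118 - 252 = -134$)
$\sqrt{N + P} = \sqrt{-4816 - 134} = \sqrt{-4950} = 15 i \sqrt{22}$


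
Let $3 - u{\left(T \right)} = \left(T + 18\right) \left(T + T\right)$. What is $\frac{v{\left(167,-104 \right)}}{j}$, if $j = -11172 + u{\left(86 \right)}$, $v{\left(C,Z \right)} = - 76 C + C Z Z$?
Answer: $- \frac{1793580}{29057} \approx -61.726$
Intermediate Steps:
$u{\left(T \right)} = 3 - 2 T \left(18 + T\right)$ ($u{\left(T \right)} = 3 - \left(T + 18\right) \left(T + T\right) = 3 - \left(18 + T\right) 2 T = 3 - 2 T \left(18 + T\right)$)
$v{\left(C,Z \right)} = - 76 C + C Z^{2}$
$j = -29057$ ($j = -11172 - \left(3093 + 14792\right) = -11172 - 17885 = -29057$)
$\frac{v{\left(167,-104 \right)}}{j} = \frac{167 \left(-76 + \left(-104\right)^{2}\right)}{-29057} = 167 \left(-76 + 10816\right) \left(- \frac{1}{29057}\right) = 167 \cdot 10740 \left(- \frac{1}{29057}\right) = 1793580 \left(- \frac{1}{29057}\right) = - \frac{1793580}{29057}$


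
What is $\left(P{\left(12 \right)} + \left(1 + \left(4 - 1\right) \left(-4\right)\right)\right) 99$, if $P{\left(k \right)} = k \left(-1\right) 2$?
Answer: $-3465$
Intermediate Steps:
$P{\left(k \right)} = - 2 k$ ($P{\left(k \right)} = - k 2 = - 2 k$)
$\left(P{\left(12 \right)} + \left(1 + \left(4 - 1\right) \left(-4\right)\right)\right) 99 = \left(\left(-2\right) 12 + \left(1 + \left(4 - 1\right) \left(-4\right)\right)\right) 99 = \left(-24 + \left(1 + 3 \left(-4\right)\right)\right) 99 = \left(-24 + \left(1 - 12\right)\right) 99 = \left(-24 - 11\right) 99 = \left(-35\right) 99 = -3465$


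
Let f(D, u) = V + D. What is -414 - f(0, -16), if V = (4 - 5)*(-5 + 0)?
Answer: -419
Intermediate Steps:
V = 5 (V = -1*(-5) = 5)
f(D, u) = 5 + D
-414 - f(0, -16) = -414 - (5 + 0) = -414 - 1*5 = -414 - 5 = -419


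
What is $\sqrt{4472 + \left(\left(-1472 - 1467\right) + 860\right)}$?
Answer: $\sqrt{2393} \approx 48.918$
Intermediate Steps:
$\sqrt{4472 + \left(\left(-1472 - 1467\right) + 860\right)} = \sqrt{4472 + \left(-2939 + 860\right)} = \sqrt{4472 - 2079} = \sqrt{2393}$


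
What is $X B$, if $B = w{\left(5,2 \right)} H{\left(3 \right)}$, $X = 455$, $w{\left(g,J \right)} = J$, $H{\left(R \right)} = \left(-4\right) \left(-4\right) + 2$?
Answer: $16380$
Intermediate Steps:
$H{\left(R \right)} = 18$ ($H{\left(R \right)} = 16 + 2 = 18$)
$B = 36$ ($B = 2 \cdot 18 = 36$)
$X B = 455 \cdot 36 = 16380$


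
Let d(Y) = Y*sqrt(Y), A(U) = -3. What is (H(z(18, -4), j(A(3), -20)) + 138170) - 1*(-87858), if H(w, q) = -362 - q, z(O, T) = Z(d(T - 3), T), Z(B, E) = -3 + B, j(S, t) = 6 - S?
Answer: 225657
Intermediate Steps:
d(Y) = Y**(3/2)
z(O, T) = -3 + (-3 + T)**(3/2) (z(O, T) = -3 + (T - 3)**(3/2) = -3 + (-3 + T)**(3/2))
(H(z(18, -4), j(A(3), -20)) + 138170) - 1*(-87858) = ((-362 - (6 - 1*(-3))) + 138170) - 1*(-87858) = ((-362 - (6 + 3)) + 138170) + 87858 = ((-362 - 1*9) + 138170) + 87858 = ((-362 - 9) + 138170) + 87858 = (-371 + 138170) + 87858 = 137799 + 87858 = 225657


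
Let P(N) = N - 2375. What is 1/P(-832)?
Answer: -1/3207 ≈ -0.00031182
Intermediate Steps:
P(N) = -2375 + N
1/P(-832) = 1/(-2375 - 832) = 1/(-3207) = -1/3207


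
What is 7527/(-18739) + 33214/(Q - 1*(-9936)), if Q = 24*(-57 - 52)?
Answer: 283649753/68584740 ≈ 4.1358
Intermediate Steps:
Q = -2616 (Q = 24*(-109) = -2616)
7527/(-18739) + 33214/(Q - 1*(-9936)) = 7527/(-18739) + 33214/(-2616 - 1*(-9936)) = 7527*(-1/18739) + 33214/(-2616 + 9936) = -7527/18739 + 33214/7320 = -7527/18739 + 33214*(1/7320) = -7527/18739 + 16607/3660 = 283649753/68584740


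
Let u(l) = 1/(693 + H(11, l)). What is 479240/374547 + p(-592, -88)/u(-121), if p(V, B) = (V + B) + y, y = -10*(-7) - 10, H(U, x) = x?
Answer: -132828868840/374547 ≈ -3.5464e+5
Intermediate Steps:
y = 60 (y = 70 - 10 = 60)
u(l) = 1/(693 + l)
p(V, B) = 60 + B + V (p(V, B) = (V + B) + 60 = (B + V) + 60 = 60 + B + V)
479240/374547 + p(-592, -88)/u(-121) = 479240/374547 + (60 - 88 - 592)/(1/(693 - 121)) = 479240*(1/374547) - 620/(1/572) = 479240/374547 - 620/1/572 = 479240/374547 - 620*572 = 479240/374547 - 354640 = -132828868840/374547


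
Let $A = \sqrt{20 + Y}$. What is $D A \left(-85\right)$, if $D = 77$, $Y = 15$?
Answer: $- 6545 \sqrt{35} \approx -38721.0$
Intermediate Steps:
$A = \sqrt{35}$ ($A = \sqrt{20 + 15} = \sqrt{35} \approx 5.9161$)
$D A \left(-85\right) = 77 \sqrt{35} \left(-85\right) = - 6545 \sqrt{35}$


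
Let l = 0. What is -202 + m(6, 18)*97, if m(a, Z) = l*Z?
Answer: -202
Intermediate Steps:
m(a, Z) = 0 (m(a, Z) = 0*Z = 0)
-202 + m(6, 18)*97 = -202 + 0*97 = -202 + 0 = -202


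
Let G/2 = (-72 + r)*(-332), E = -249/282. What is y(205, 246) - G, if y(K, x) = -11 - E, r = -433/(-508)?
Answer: -564096149/11938 ≈ -47252.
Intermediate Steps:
r = 433/508 (r = -433*(-1/508) = 433/508 ≈ 0.85236)
E = -83/94 (E = -249*1/282 = -83/94 ≈ -0.88298)
y(K, x) = -951/94 (y(K, x) = -11 - 1*(-83/94) = -11 + 83/94 = -951/94)
G = 5999738/127 (G = 2*((-72 + 433/508)*(-332)) = 2*(-36143/508*(-332)) = 2*(2999869/127) = 5999738/127 ≈ 47242.)
y(205, 246) - G = -951/94 - 1*5999738/127 = -951/94 - 5999738/127 = -564096149/11938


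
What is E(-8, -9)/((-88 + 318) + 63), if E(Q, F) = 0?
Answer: 0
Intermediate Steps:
E(-8, -9)/((-88 + 318) + 63) = 0/((-88 + 318) + 63) = 0/(230 + 63) = 0/293 = 0*(1/293) = 0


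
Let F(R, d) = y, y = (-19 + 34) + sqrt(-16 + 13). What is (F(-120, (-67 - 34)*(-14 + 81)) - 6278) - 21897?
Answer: -28160 + I*sqrt(3) ≈ -28160.0 + 1.732*I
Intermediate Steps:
y = 15 + I*sqrt(3) (y = 15 + sqrt(-3) = 15 + I*sqrt(3) ≈ 15.0 + 1.732*I)
F(R, d) = 15 + I*sqrt(3)
(F(-120, (-67 - 34)*(-14 + 81)) - 6278) - 21897 = ((15 + I*sqrt(3)) - 6278) - 21897 = (-6263 + I*sqrt(3)) - 21897 = -28160 + I*sqrt(3)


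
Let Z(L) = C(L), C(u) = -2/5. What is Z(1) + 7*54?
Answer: 1888/5 ≈ 377.60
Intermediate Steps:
C(u) = -⅖ (C(u) = -2*⅕ = -⅖)
Z(L) = -⅖
Z(1) + 7*54 = -⅖ + 7*54 = -⅖ + 378 = 1888/5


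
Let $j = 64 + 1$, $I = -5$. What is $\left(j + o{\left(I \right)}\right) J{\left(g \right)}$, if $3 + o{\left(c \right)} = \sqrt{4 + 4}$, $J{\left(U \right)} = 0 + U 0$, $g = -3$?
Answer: $0$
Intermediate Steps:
$J{\left(U \right)} = 0$ ($J{\left(U \right)} = 0 + 0 = 0$)
$o{\left(c \right)} = -3 + 2 \sqrt{2}$ ($o{\left(c \right)} = -3 + \sqrt{4 + 4} = -3 + \sqrt{8} = -3 + 2 \sqrt{2}$)
$j = 65$
$\left(j + o{\left(I \right)}\right) J{\left(g \right)} = \left(65 - \left(3 - 2 \sqrt{2}\right)\right) 0 = \left(62 + 2 \sqrt{2}\right) 0 = 0$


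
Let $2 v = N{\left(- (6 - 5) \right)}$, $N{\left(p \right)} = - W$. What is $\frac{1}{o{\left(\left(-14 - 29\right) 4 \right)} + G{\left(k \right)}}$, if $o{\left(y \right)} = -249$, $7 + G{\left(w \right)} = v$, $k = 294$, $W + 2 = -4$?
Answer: $- \frac{1}{253} \approx -0.0039526$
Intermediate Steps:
$W = -6$ ($W = -2 - 4 = -6$)
$N{\left(p \right)} = 6$ ($N{\left(p \right)} = \left(-1\right) \left(-6\right) = 6$)
$v = 3$ ($v = \frac{1}{2} \cdot 6 = 3$)
$G{\left(w \right)} = -4$ ($G{\left(w \right)} = -7 + 3 = -4$)
$\frac{1}{o{\left(\left(-14 - 29\right) 4 \right)} + G{\left(k \right)}} = \frac{1}{-249 - 4} = \frac{1}{-253} = - \frac{1}{253}$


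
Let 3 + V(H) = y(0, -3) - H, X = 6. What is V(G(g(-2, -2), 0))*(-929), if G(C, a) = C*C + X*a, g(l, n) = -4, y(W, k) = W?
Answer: 17651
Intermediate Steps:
G(C, a) = C² + 6*a (G(C, a) = C*C + 6*a = C² + 6*a)
V(H) = -3 - H (V(H) = -3 + (0 - H) = -3 - H)
V(G(g(-2, -2), 0))*(-929) = (-3 - ((-4)² + 6*0))*(-929) = (-3 - (16 + 0))*(-929) = (-3 - 1*16)*(-929) = (-3 - 16)*(-929) = -19*(-929) = 17651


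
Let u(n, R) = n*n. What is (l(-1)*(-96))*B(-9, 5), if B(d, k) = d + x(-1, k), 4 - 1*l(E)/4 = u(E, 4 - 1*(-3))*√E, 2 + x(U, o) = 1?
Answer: 15360 - 3840*I ≈ 15360.0 - 3840.0*I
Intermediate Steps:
x(U, o) = -1 (x(U, o) = -2 + 1 = -1)
u(n, R) = n²
l(E) = 16 - 4*E^(5/2) (l(E) = 16 - 4*E²*√E = 16 - 4*E^(5/2))
B(d, k) = -1 + d (B(d, k) = d - 1 = -1 + d)
(l(-1)*(-96))*B(-9, 5) = ((16 - 4*I)*(-96))*(-1 - 9) = ((16 - 4*I)*(-96))*(-10) = (-1536 + 384*I)*(-10) = 15360 - 3840*I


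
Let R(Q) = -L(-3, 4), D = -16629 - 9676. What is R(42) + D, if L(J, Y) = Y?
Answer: -26309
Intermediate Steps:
D = -26305
R(Q) = -4 (R(Q) = -1*4 = -4)
R(42) + D = -4 - 26305 = -26309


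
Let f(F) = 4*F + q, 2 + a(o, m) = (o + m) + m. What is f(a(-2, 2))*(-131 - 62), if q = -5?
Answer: 965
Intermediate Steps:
a(o, m) = -2 + o + 2*m (a(o, m) = -2 + ((o + m) + m) = -2 + ((m + o) + m) = -2 + (o + 2*m) = -2 + o + 2*m)
f(F) = -5 + 4*F (f(F) = 4*F - 5 = -5 + 4*F)
f(a(-2, 2))*(-131 - 62) = (-5 + 4*(-2 - 2 + 2*2))*(-131 - 62) = (-5 + 4*(-2 - 2 + 4))*(-193) = (-5 + 4*0)*(-193) = (-5 + 0)*(-193) = -5*(-193) = 965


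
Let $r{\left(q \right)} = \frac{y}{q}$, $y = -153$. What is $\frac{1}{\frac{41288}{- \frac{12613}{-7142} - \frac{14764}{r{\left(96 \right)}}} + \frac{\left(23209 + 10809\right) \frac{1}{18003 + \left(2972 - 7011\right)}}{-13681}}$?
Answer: $\frac{322369788433304218}{1436462195138357521} \approx 0.22442$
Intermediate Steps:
$r{\left(q \right)} = - \frac{153}{q}$
$\frac{1}{\frac{41288}{- \frac{12613}{-7142} - \frac{14764}{r{\left(96 \right)}}} + \frac{\left(23209 + 10809\right) \frac{1}{18003 + \left(2972 - 7011\right)}}{-13681}} = \frac{1}{\frac{41288}{- \frac{12613}{-7142} - \frac{14764}{\left(-153\right) \frac{1}{96}}} + \frac{\left(23209 + 10809\right) \frac{1}{18003 + \left(2972 - 7011\right)}}{-13681}} = \frac{1}{\frac{41288}{\left(-12613\right) \left(- \frac{1}{7142}\right) - \frac{14764}{\left(-153\right) \frac{1}{96}}} + \frac{34018}{18003 + \left(2972 - 7011\right)} \left(- \frac{1}{13681}\right)} = \frac{1}{\frac{41288}{\frac{12613}{7142} - \frac{14764}{- \frac{51}{32}}} + \frac{34018}{18003 - 4039} \left(- \frac{1}{13681}\right)} = \frac{1}{\frac{41288}{\frac{12613}{7142} - - \frac{472448}{51}} + \frac{34018}{13964} \left(- \frac{1}{13681}\right)} = \frac{1}{\frac{41288}{\frac{12613}{7142} + \frac{472448}{51}} + 34018 \cdot \frac{1}{13964} \left(- \frac{1}{13681}\right)} = \frac{1}{\frac{41288}{\frac{3374866879}{364242}} + \frac{17009}{6982} \left(- \frac{1}{13681}\right)} = \frac{1}{41288 \cdot \frac{364242}{3374866879} - \frac{17009}{95520742}} = \frac{1}{\frac{15038823696}{3374866879} - \frac{17009}{95520742}} = \frac{1}{\frac{1436462195138357521}{322369788433304218}} = \frac{322369788433304218}{1436462195138357521}$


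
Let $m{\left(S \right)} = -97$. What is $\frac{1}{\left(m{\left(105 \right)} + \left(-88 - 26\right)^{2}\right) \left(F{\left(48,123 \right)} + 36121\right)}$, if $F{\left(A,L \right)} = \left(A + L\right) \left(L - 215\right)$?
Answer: $\frac{1}{262997711} \approx 3.8023 \cdot 10^{-9}$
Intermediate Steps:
$F{\left(A,L \right)} = \left(-215 + L\right) \left(A + L\right)$ ($F{\left(A,L \right)} = \left(A + L\right) \left(-215 + L\right) = \left(-215 + L\right) \left(A + L\right)$)
$\frac{1}{\left(m{\left(105 \right)} + \left(-88 - 26\right)^{2}\right) \left(F{\left(48,123 \right)} + 36121\right)} = \frac{1}{\left(-97 + \left(-88 - 26\right)^{2}\right) \left(\left(123^{2} - 10320 - 26445 + 48 \cdot 123\right) + 36121\right)} = \frac{1}{\left(-97 + \left(-114\right)^{2}\right) \left(\left(15129 - 10320 - 26445 + 5904\right) + 36121\right)} = \frac{1}{\left(-97 + 12996\right) \left(-15732 + 36121\right)} = \frac{1}{12899 \cdot 20389} = \frac{1}{262997711}$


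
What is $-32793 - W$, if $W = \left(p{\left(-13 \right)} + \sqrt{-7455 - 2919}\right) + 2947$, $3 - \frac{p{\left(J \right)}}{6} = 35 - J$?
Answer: $-35470 - i \sqrt{10374} \approx -35470.0 - 101.85 i$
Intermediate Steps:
$p{\left(J \right)} = -192 + 6 J$ ($p{\left(J \right)} = 18 - 6 \left(35 - J\right) = 18 + \left(-210 + 6 J\right) = -192 + 6 J$)
$W = 2677 + i \sqrt{10374}$ ($W = \left(\left(-192 + 6 \left(-13\right)\right) + \sqrt{-7455 - 2919}\right) + 2947 = \left(\left(-192 - 78\right) + \sqrt{-10374}\right) + 2947 = \left(-270 + i \sqrt{10374}\right) + 2947 = 2677 + i \sqrt{10374} \approx 2677.0 + 101.85 i$)
$-32793 - W = -32793 - \left(2677 + i \sqrt{10374}\right) = -35470 - i \sqrt{10374}$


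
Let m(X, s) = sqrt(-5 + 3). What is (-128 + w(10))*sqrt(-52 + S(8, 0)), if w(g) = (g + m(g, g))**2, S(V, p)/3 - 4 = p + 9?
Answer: -20*sqrt(26) - 30*I*sqrt(13) ≈ -101.98 - 108.17*I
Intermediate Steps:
S(V, p) = 39 + 3*p (S(V, p) = 12 + 3*(p + 9) = 12 + 3*(9 + p) = 12 + (27 + 3*p) = 39 + 3*p)
m(X, s) = I*sqrt(2) (m(X, s) = sqrt(-2) = I*sqrt(2))
w(g) = (g + I*sqrt(2))**2
(-128 + w(10))*sqrt(-52 + S(8, 0)) = (-128 + (10 + I*sqrt(2))**2)*sqrt(-52 + (39 + 3*0)) = (-128 + (10 + I*sqrt(2))**2)*sqrt(-52 + (39 + 0)) = (-128 + (10 + I*sqrt(2))**2)*sqrt(-52 + 39) = (-128 + (10 + I*sqrt(2))**2)*sqrt(-13) = (-128 + (10 + I*sqrt(2))**2)*(I*sqrt(13)) = I*sqrt(13)*(-128 + (10 + I*sqrt(2))**2)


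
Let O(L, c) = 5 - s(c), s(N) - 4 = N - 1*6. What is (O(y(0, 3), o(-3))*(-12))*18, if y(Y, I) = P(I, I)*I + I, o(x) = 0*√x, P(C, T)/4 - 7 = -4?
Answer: -1512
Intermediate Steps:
P(C, T) = 12 (P(C, T) = 28 + 4*(-4) = 28 - 16 = 12)
o(x) = 0
s(N) = -2 + N (s(N) = 4 + (N - 1*6) = 4 + (N - 6) = 4 + (-6 + N) = -2 + N)
y(Y, I) = 13*I (y(Y, I) = 12*I + I = 13*I)
O(L, c) = 7 - c (O(L, c) = 5 - (-2 + c) = 5 + (2 - c) = 7 - c)
(O(y(0, 3), o(-3))*(-12))*18 = ((7 - 1*0)*(-12))*18 = ((7 + 0)*(-12))*18 = (7*(-12))*18 = -84*18 = -1512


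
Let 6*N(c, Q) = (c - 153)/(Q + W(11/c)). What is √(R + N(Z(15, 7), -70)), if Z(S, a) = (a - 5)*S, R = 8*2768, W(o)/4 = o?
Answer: √23401741006/1028 ≈ 148.81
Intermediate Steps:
W(o) = 4*o
R = 22144
Z(S, a) = S*(-5 + a) (Z(S, a) = (-5 + a)*S = S*(-5 + a))
N(c, Q) = (-153 + c)/(6*(Q + 44/c)) (N(c, Q) = ((c - 153)/(Q + 4*(11/c)))/6 = ((-153 + c)/(Q + 44/c))/6 = (-153 + c)/(6*(Q + 44/c)))
√(R + N(Z(15, 7), -70)) = √(22144 + (15*(-5 + 7))*(-153 + 15*(-5 + 7))/(6*(44 - 1050*(-5 + 7)))) = √(22144 + (15*2)*(-153 + 15*2)/(6*(44 - 1050*2))) = √(22144 + (⅙)*30*(-153 + 30)/(44 - 70*30)) = √(22144 + (⅙)*30*(-123)/(44 - 2100)) = √(22144 + (⅙)*30*(-123)/(-2056)) = √(22144 + (⅙)*30*(-1/2056)*(-123)) = √(22144 + 615/2056) = √(45528679/2056) = √23401741006/1028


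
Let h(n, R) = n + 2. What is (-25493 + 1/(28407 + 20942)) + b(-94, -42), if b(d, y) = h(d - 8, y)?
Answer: -1262988956/49349 ≈ -25593.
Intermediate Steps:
h(n, R) = 2 + n
b(d, y) = -6 + d (b(d, y) = 2 + (d - 8) = 2 + (-8 + d) = -6 + d)
(-25493 + 1/(28407 + 20942)) + b(-94, -42) = (-25493 + 1/(28407 + 20942)) + (-6 - 94) = (-25493 + 1/49349) - 100 = -1258054056/49349 - 100 = -1262988956/49349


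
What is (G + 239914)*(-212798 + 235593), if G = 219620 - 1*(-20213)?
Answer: 10935832865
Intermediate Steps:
G = 239833 (G = 219620 + 20213 = 239833)
(G + 239914)*(-212798 + 235593) = (239833 + 239914)*(-212798 + 235593) = 479747*22795 = 10935832865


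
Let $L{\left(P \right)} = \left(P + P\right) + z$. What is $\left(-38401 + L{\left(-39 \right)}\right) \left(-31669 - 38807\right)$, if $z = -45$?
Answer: $2715017424$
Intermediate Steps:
$L{\left(P \right)} = -45 + 2 P$ ($L{\left(P \right)} = \left(P + P\right) - 45 = 2 P - 45 = -45 + 2 P$)
$\left(-38401 + L{\left(-39 \right)}\right) \left(-31669 - 38807\right) = \left(-38401 + \left(-45 + 2 \left(-39\right)\right)\right) \left(-31669 - 38807\right) = \left(-38401 - 123\right) \left(-70476\right) = \left(-38524\right) \left(-70476\right) = 2715017424$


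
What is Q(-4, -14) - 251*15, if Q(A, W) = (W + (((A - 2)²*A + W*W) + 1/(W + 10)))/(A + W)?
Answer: -271231/72 ≈ -3767.1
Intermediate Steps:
Q(A, W) = (W + W² + 1/(10 + W) + A*(-2 + A)²)/(A + W) (Q(A, W) = (W + (((-2 + A)²*A + W²) + 1/(10 + W)))/(A + W) = (W + ((A*(-2 + A)² + W²) + 1/(10 + W)))/(A + W) = (W + ((W² + A*(-2 + A)²) + 1/(10 + W)))/(A + W) = (W + (W² + 1/(10 + W) + A*(-2 + A)²))/(A + W) = (W + W² + 1/(10 + W) + A*(-2 + A)²)/(A + W))
Q(-4, -14) - 251*15 = (1 + (-14)³ + 10*(-14) + 11*(-14)² + 10*(-4)*(-2 - 4)² - 4*(-14)*(-2 - 4)²)/((-14)² + 10*(-4) + 10*(-14) - 4*(-14)) - 251*15 = (1 - 2744 - 140 + 11*196 + 10*(-4)*(-6)² - 4*(-14)*(-6)²)/(196 - 40 - 140 + 56) - 3765 = (1 - 2744 - 140 + 2156 + 10*(-4)*36 - 4*(-14)*36)/72 - 3765 = (1 - 2744 - 140 + 2156 - 1440 + 2016)/72 - 3765 = (1/72)*(-151) - 3765 = -151/72 - 3765 = -271231/72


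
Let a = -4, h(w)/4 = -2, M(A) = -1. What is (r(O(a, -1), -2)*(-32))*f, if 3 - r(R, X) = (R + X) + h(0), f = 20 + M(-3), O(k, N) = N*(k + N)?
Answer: -4864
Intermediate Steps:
h(w) = -8 (h(w) = 4*(-2) = -8)
O(k, N) = N*(N + k)
f = 19 (f = 20 - 1 = 19)
r(R, X) = 11 - R - X (r(R, X) = 3 - ((R + X) - 8) = 3 - (-8 + R + X) = 3 + (8 - R - X) = 11 - R - X)
(r(O(a, -1), -2)*(-32))*f = ((11 - (-1)*(-1 - 4) - 1*(-2))*(-32))*19 = ((11 - (-1)*(-5) + 2)*(-32))*19 = ((11 - 1*5 + 2)*(-32))*19 = ((11 - 5 + 2)*(-32))*19 = (8*(-32))*19 = -256*19 = -4864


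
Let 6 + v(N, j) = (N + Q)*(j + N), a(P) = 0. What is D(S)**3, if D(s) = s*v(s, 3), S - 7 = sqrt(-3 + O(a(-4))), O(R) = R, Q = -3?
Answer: -20850200 + 5411808*I*sqrt(3) ≈ -2.085e+7 + 9.3735e+6*I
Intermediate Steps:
v(N, j) = -6 + (-3 + N)*(N + j) (v(N, j) = -6 + (N - 3)*(j + N) = -6 + (-3 + N)*(N + j))
S = 7 + I*sqrt(3) (S = 7 + sqrt(-3 + 0) = 7 + sqrt(-3) = 7 + I*sqrt(3) ≈ 7.0 + 1.732*I)
D(s) = s*(-15 + s**2) (D(s) = s*(-6 + s**2 - 3*s - 3*3 + s*3) = s*(-6 + s**2 - 3*s - 9 + 3*s) = s*(-15 + s**2))
D(S)**3 = ((7 + I*sqrt(3))*(-15 + (7 + I*sqrt(3))**2))**3 = ((-15 + (7 + I*sqrt(3))**2)*(7 + I*sqrt(3)))**3 = (-15 + (7 + I*sqrt(3))**2)**3*(7 + I*sqrt(3))**3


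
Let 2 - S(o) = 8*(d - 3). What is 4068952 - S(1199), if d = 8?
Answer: 4068990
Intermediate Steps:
S(o) = -38 (S(o) = 2 - 8*(8 - 3) = 2 - 8*5 = 2 - 1*40 = 2 - 40 = -38)
4068952 - S(1199) = 4068952 - 1*(-38) = 4068952 + 38 = 4068990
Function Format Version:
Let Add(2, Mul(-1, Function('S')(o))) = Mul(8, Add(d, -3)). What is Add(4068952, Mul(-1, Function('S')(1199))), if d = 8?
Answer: 4068990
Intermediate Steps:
Function('S')(o) = -38 (Function('S')(o) = Add(2, Mul(-1, Mul(8, Add(8, -3)))) = Add(2, Mul(-1, Mul(8, 5))) = Add(2, Mul(-1, 40)) = Add(2, -40) = -38)
Add(4068952, Mul(-1, Function('S')(1199))) = Add(4068952, Mul(-1, -38)) = Add(4068952, 38) = 4068990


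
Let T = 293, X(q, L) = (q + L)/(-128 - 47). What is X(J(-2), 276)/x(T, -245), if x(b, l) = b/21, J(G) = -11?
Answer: -159/1465 ≈ -0.10853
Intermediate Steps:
X(q, L) = -L/175 - q/175 (X(q, L) = (L + q)/(-175) = (L + q)*(-1/175) = -L/175 - q/175)
x(b, l) = b/21 (x(b, l) = b*(1/21) = b/21)
X(J(-2), 276)/x(T, -245) = (-1/175*276 - 1/175*(-11))/(((1/21)*293)) = (-276/175 + 11/175)/(293/21) = -53/35*21/293 = -159/1465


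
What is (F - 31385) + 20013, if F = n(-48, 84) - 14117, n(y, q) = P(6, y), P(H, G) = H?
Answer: -25483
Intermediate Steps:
n(y, q) = 6
F = -14111 (F = 6 - 14117 = -14111)
(F - 31385) + 20013 = (-14111 - 31385) + 20013 = -45496 + 20013 = -25483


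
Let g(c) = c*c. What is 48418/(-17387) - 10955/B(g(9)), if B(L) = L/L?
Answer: -190523003/17387 ≈ -10958.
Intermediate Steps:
g(c) = c**2
B(L) = 1
48418/(-17387) - 10955/B(g(9)) = 48418/(-17387) - 10955/1 = 48418*(-1/17387) - 10955*1 = -48418/17387 - 10955 = -190523003/17387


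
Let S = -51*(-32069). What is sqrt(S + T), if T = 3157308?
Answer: sqrt(4792827) ≈ 2189.3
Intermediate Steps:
S = 1635519
sqrt(S + T) = sqrt(1635519 + 3157308) = sqrt(4792827)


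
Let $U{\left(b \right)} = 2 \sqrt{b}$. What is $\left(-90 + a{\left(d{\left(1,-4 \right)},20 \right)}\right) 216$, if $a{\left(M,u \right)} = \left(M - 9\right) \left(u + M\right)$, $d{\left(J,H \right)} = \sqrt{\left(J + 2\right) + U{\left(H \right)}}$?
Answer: $-52920 + 3240 i \approx -52920.0 + 3240.0 i$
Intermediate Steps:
$d{\left(J,H \right)} = \sqrt{2 + J + 2 \sqrt{H}}$ ($d{\left(J,H \right)} = \sqrt{\left(J + 2\right) + 2 \sqrt{H}} = \sqrt{\left(2 + J\right) + 2 \sqrt{H}} = \sqrt{2 + J + 2 \sqrt{H}}$)
$a{\left(M,u \right)} = \left(-9 + M\right) \left(M + u\right)$
$\left(-90 + a{\left(d{\left(1,-4 \right)},20 \right)}\right) 216 = \left(-90 + \left(\left(\sqrt{2 + 1 + 2 \sqrt{-4}}\right)^{2} - 9 \sqrt{2 + 1 + 2 \sqrt{-4}} - 180 + \sqrt{2 + 1 + 2 \sqrt{-4}} \cdot 20\right)\right) 216 = \left(-90 - \left(180 + 9 \sqrt{2 + 1 + 2 \cdot 2 i} - \sqrt{2 + 1 + 2 \cdot 2 i} 20 - \left(3 + 4 i\right)\right)\right) 216 = \left(-90 - \left(180 + 9 \sqrt{2 + 1 + 4 i} - \sqrt{2 + 1 + 4 i} 20 - \left(3 + 4 i\right)\right)\right) 216 = \left(-90 - \left(180 - \sqrt{3 + 4 i} 20 - \left(3 + 4 i\right) + \left(18 + 9 i\right)\right)\right) 216 = \left(-90 - \left(180 - \left(2 + i\right)^{2} + 9 \left(2 + i\right) - \left(2 + i\right) 20\right)\right) 216 = \left(-90 + \left(\left(2 + i\right)^{2} - \left(18 + 9 i\right) - 180 + \left(40 + 20 i\right)\right)\right) 216 = \left(-90 + \left(-158 + \left(2 + i\right)^{2} + 11 i\right)\right) 216 = \left(-248 + \left(2 + i\right)^{2} + 11 i\right) 216 = -53568 + 216 \left(2 + i\right)^{2} + 2376 i$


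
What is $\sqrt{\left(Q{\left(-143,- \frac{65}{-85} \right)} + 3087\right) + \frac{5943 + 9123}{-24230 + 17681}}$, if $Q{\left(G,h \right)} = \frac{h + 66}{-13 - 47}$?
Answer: $\frac{7 \sqrt{3120095635035}}{222666} \approx 55.53$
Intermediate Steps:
$Q{\left(G,h \right)} = - \frac{11}{10} - \frac{h}{60}$ ($Q{\left(G,h \right)} = \frac{66 + h}{-60} = \left(66 + h\right) \left(- \frac{1}{60}\right) = - \frac{11}{10} - \frac{h}{60}$)
$\sqrt{\left(Q{\left(-143,- \frac{65}{-85} \right)} + 3087\right) + \frac{5943 + 9123}{-24230 + 17681}} = \sqrt{\left(\left(- \frac{11}{10} - \frac{\left(-65\right) \frac{1}{-85}}{60}\right) + 3087\right) + \frac{5943 + 9123}{-24230 + 17681}} = \sqrt{\left(\left(- \frac{11}{10} - \frac{\left(-65\right) \left(- \frac{1}{85}\right)}{60}\right) + 3087\right) + \frac{15066}{-6549}} = \sqrt{\left(\left(- \frac{11}{10} - \frac{13}{1020}\right) + 3087\right) + 15066 \left(- \frac{1}{6549}\right)} = \sqrt{\left(\left(- \frac{11}{10} - \frac{13}{1020}\right) + 3087\right) - \frac{5022}{2183}} = \sqrt{\left(- \frac{227}{204} + 3087\right) - \frac{5022}{2183}} = \sqrt{\frac{629521}{204} - \frac{5022}{2183}} = \sqrt{\frac{1373219855}{445332}} = \frac{7 \sqrt{3120095635035}}{222666}$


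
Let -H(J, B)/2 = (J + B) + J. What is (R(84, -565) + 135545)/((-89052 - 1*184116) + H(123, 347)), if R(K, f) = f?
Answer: -67490/137177 ≈ -0.49199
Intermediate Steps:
H(J, B) = -4*J - 2*B (H(J, B) = -2*((J + B) + J) = -2*((B + J) + J) = -2*(B + 2*J) = -4*J - 2*B)
(R(84, -565) + 135545)/((-89052 - 1*184116) + H(123, 347)) = (-565 + 135545)/((-89052 - 1*184116) + (-4*123 - 2*347)) = 134980/((-89052 - 184116) + (-492 - 694)) = 134980/(-273168 - 1186) = 134980/(-274354) = 134980*(-1/274354) = -67490/137177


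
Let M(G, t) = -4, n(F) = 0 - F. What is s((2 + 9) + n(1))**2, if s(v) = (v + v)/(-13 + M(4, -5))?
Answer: 400/289 ≈ 1.3841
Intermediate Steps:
n(F) = -F
s(v) = -2*v/17 (s(v) = (v + v)/(-13 - 4) = (2*v)/(-17) = (2*v)*(-1/17) = -2*v/17)
s((2 + 9) + n(1))**2 = (-2*((2 + 9) - 1*1)/17)**2 = (-2*(11 - 1)/17)**2 = (-2/17*10)**2 = (-20/17)**2 = 400/289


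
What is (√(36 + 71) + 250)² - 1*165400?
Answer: -102793 + 500*√107 ≈ -97621.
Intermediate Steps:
(√(36 + 71) + 250)² - 1*165400 = (√107 + 250)² - 165400 = (250 + √107)² - 165400 = -165400 + (250 + √107)²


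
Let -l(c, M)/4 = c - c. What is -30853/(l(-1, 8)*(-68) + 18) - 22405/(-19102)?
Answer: -147237679/85959 ≈ -1712.9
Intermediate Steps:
l(c, M) = 0 (l(c, M) = -4*(c - c) = -4*0 = 0)
-30853/(l(-1, 8)*(-68) + 18) - 22405/(-19102) = -30853/(0*(-68) + 18) - 22405/(-19102) = -30853/(0 + 18) - 22405*(-1/19102) = -30853/18 + 22405/19102 = -147237679/85959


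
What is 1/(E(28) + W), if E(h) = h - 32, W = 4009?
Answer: 1/4005 ≈ 0.00024969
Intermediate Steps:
E(h) = -32 + h
1/(E(28) + W) = 1/((-32 + 28) + 4009) = 1/(-4 + 4009) = 1/4005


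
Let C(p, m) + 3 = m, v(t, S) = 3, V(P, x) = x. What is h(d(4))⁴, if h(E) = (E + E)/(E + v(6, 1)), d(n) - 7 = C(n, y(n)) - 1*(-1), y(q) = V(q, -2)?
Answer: 1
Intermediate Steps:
y(q) = -2
C(p, m) = -3 + m
d(n) = 3 (d(n) = 7 + ((-3 - 2) - 1*(-1)) = 7 + (-5 + 1) = 7 - 4 = 3)
h(E) = 2*E/(3 + E) (h(E) = (E + E)/(E + 3) = (2*E)/(3 + E) = 2*E/(3 + E))
h(d(4))⁴ = (2*3/(3 + 3))⁴ = (2*3/6)⁴ = (2*3*(⅙))⁴ = 1⁴ = 1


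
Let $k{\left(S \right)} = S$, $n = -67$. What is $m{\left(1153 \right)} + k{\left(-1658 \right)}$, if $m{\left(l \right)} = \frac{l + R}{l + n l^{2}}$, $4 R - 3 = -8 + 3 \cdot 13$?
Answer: $- \frac{295353635323}{178138500} \approx -1658.0$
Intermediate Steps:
$R = \frac{17}{2}$ ($R = \frac{3}{4} + \frac{-8 + 3 \cdot 13}{4} = \frac{3}{4} + \frac{-8 + 39}{4} = \frac{3}{4} + \frac{1}{4} \cdot 31 = \frac{3}{4} + \frac{31}{4} = \frac{17}{2} \approx 8.5$)
$m{\left(l \right)} = \frac{\frac{17}{2} + l}{l - 67 l^{2}}$ ($m{\left(l \right)} = \frac{l + \frac{17}{2}}{l - 67 l^{2}} = \frac{\frac{17}{2} + l}{l - 67 l^{2}}$)
$m{\left(1153 \right)} + k{\left(-1658 \right)} = \frac{\frac{17}{2} + 1153}{1153 \left(1 - 77251\right)} - 1658 = \frac{1}{1153} \frac{1}{1 - 77251} \cdot \frac{2323}{2} - 1658 = \frac{1}{1153} \frac{1}{-77250} \cdot \frac{2323}{2} - 1658 = \frac{1}{1153} \left(- \frac{1}{77250}\right) \frac{2323}{2} - 1658 = - \frac{2323}{178138500} - 1658 = - \frac{295353635323}{178138500}$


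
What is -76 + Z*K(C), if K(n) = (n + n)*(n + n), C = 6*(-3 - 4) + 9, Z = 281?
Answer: 1223960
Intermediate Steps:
C = -33 (C = 6*(-7) + 9 = -42 + 9 = -33)
K(n) = 4*n**2 (K(n) = (2*n)*(2*n) = 4*n**2)
-76 + Z*K(C) = -76 + 281*(4*(-33)**2) = -76 + 281*(4*1089) = -76 + 281*4356 = -76 + 1224036 = 1223960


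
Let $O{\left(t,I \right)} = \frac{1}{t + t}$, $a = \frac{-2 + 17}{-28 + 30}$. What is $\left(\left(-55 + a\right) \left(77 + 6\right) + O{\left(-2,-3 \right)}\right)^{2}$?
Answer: $\frac{248724441}{16} \approx 1.5545 \cdot 10^{7}$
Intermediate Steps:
$a = \frac{15}{2} \approx 7.5$
$O{\left(t,I \right)} = \frac{1}{2 t}$
$\left(\left(-55 + a\right) \left(77 + 6\right) + O{\left(-2,-3 \right)}\right)^{2} = \left(\left(-55 + \frac{15}{2}\right) \left(77 + 6\right) + \frac{1}{2 \left(-2\right)}\right)^{2} = \left(\left(- \frac{95}{2}\right) 83 + \frac{1}{2} \left(- \frac{1}{2}\right)\right)^{2} = \left(- \frac{7885}{2} - \frac{1}{4}\right)^{2} = \left(- \frac{15771}{4}\right)^{2} = \frac{248724441}{16}$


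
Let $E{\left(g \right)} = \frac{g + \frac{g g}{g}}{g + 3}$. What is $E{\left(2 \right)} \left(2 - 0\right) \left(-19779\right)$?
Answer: $- \frac{158232}{5} \approx -31646.0$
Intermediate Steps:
$E{\left(g \right)} = \frac{2 g}{3 + g}$ ($E{\left(g \right)} = \frac{g + \frac{g^{2}}{g}}{3 + g} = \frac{g + g}{3 + g} = \frac{2 g}{3 + g}$)
$E{\left(2 \right)} \left(2 - 0\right) \left(-19779\right) = 2 \cdot 2 \frac{1}{3 + 2} \left(2 - 0\right) \left(-19779\right) = 2 \cdot 2 \cdot \frac{1}{5} \left(2 + \left(-2 + 2\right)\right) \left(-19779\right) = 2 \cdot 2 \cdot \frac{1}{5} \left(2 + 0\right) \left(-19779\right) = \frac{4}{5} \cdot 2 \left(-19779\right) = \frac{8}{5} \left(-19779\right) = - \frac{158232}{5}$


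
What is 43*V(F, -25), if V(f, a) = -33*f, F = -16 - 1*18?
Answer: 48246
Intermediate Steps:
F = -34 (F = -16 - 18 = -34)
43*V(F, -25) = 43*(-33*(-34)) = 43*1122 = 48246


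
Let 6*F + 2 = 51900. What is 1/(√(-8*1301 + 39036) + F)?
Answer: 77847/673092949 - 18*√7157/673092949 ≈ 0.00011339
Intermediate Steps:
F = 25949/3 (F = -⅓ + (⅙)*51900 = -⅓ + 8650 = 25949/3 ≈ 8649.7)
1/(√(-8*1301 + 39036) + F) = 1/(√(-8*1301 + 39036) + 25949/3) = 1/(√(-10408 + 39036) + 25949/3) = 1/(√28628 + 25949/3) = 1/(2*√7157 + 25949/3) = 1/(25949/3 + 2*√7157)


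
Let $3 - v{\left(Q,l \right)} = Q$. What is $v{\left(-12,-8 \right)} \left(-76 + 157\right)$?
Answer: $1215$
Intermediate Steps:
$v{\left(Q,l \right)} = 3 - Q$
$v{\left(-12,-8 \right)} \left(-76 + 157\right) = \left(3 - -12\right) \left(-76 + 157\right) = \left(3 + 12\right) 81 = 15 \cdot 81 = 1215$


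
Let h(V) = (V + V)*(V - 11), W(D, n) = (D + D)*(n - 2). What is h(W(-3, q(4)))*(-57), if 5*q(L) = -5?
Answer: -14364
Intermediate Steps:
q(L) = -1 (q(L) = (⅕)*(-5) = -1)
W(D, n) = 2*D*(-2 + n) (W(D, n) = (2*D)*(-2 + n) = 2*D*(-2 + n))
h(V) = 2*V*(-11 + V) (h(V) = (2*V)*(-11 + V) = 2*V*(-11 + V))
h(W(-3, q(4)))*(-57) = (2*(2*(-3)*(-2 - 1))*(-11 + 2*(-3)*(-2 - 1)))*(-57) = (2*(2*(-3)*(-3))*(-11 + 2*(-3)*(-3)))*(-57) = (2*18*(-11 + 18))*(-57) = (2*18*7)*(-57) = 252*(-57) = -14364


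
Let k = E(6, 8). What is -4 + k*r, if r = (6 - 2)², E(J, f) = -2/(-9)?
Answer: -4/9 ≈ -0.44444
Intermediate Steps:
E(J, f) = 2/9 (E(J, f) = -2*(-⅑) = 2/9)
k = 2/9 ≈ 0.22222
r = 16 (r = 4² = 16)
-4 + k*r = -4 + (2/9)*16 = -4 + 32/9 = -4/9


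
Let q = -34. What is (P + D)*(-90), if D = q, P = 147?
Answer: -10170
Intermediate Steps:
D = -34
(P + D)*(-90) = (147 - 34)*(-90) = 113*(-90) = -10170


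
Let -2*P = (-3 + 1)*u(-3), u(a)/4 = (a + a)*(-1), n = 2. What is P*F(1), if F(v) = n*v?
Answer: 48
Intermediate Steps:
F(v) = 2*v
u(a) = -8*a (u(a) = 4*((a + a)*(-1)) = 4*((2*a)*(-1)) = 4*(-2*a) = -8*a)
P = 24 (P = -(-3 + 1)*(-8*(-3))/2 = -(-1)*24 = -½*(-48) = 24)
P*F(1) = 24*(2*1) = 24*2 = 48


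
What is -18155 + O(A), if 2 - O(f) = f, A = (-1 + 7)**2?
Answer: -18189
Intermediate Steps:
A = 36 (A = 6**2 = 36)
O(f) = 2 - f
-18155 + O(A) = -18155 + (2 - 1*36) = -18155 + (2 - 36) = -18155 - 34 = -18189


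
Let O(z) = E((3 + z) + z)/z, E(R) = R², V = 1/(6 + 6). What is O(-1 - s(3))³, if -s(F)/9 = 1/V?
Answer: 104413920565969/1225043 ≈ 8.5233e+7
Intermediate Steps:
V = 1/12 ≈ 0.083333
s(F) = -108 (s(F) = -9/1/12 = -9*12 = -108)
O(z) = (3 + 2*z)²/z (O(z) = ((3 + z) + z)²/z = (3 + 2*z)²/z)
O(-1 - s(3))³ = ((3 + 2*(-1 - 1*(-108)))²/(-1 - 1*(-108)))³ = ((3 + 2*(-1 + 108))²/(-1 + 108))³ = ((3 + 2*107)²/107)³ = ((3 + 214)²/107)³ = ((1/107)*217²)³ = ((1/107)*47089)³ = (47089/107)³ = 104413920565969/1225043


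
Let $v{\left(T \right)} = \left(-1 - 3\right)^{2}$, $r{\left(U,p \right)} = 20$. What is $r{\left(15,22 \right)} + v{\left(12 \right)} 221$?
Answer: $3556$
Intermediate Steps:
$v{\left(T \right)} = 16$ ($v{\left(T \right)} = \left(-4\right)^{2} = 16$)
$r{\left(15,22 \right)} + v{\left(12 \right)} 221 = 20 + 16 \cdot 221 = 20 + 3536 = 3556$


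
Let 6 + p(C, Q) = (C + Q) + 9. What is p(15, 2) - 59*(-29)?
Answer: 1731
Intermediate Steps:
p(C, Q) = 3 + C + Q (p(C, Q) = -6 + ((C + Q) + 9) = -6 + (9 + C + Q) = 3 + C + Q)
p(15, 2) - 59*(-29) = (3 + 15 + 2) - 59*(-29) = 20 + 1711 = 1731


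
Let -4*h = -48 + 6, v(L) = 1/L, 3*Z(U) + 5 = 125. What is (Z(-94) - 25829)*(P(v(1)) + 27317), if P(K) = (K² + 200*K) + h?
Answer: -1419864973/2 ≈ -7.0993e+8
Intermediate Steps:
Z(U) = 40 (Z(U) = -5/3 + (⅓)*125 = -5/3 + 125/3 = 40)
h = 21/2 (h = -(-48 + 6)/4 = -¼*(-42) = 21/2 ≈ 10.500)
P(K) = 21/2 + K² + 200*K (P(K) = (K² + 200*K) + 21/2 = 21/2 + K² + 200*K)
(Z(-94) - 25829)*(P(v(1)) + 27317) = (40 - 25829)*((21/2 + (1/1)² + 200/1) + 27317) = -25789*((21/2 + 1² + 200*1) + 27317) = -25789*((21/2 + 1 + 200) + 27317) = -25789*(423/2 + 27317) = -25789*55057/2 = -1419864973/2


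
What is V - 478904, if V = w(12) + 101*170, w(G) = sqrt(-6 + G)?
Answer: -461734 + sqrt(6) ≈ -4.6173e+5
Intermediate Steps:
V = 17170 + sqrt(6) (V = sqrt(-6 + 12) + 101*170 = sqrt(6) + 17170 = 17170 + sqrt(6) ≈ 17172.)
V - 478904 = (17170 + sqrt(6)) - 478904 = -461734 + sqrt(6)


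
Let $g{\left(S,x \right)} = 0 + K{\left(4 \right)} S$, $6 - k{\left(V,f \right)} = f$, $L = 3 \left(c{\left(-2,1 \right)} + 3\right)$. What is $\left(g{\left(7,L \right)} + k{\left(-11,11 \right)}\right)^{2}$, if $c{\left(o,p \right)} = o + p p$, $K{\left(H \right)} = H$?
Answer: $529$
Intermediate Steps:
$c{\left(o,p \right)} = o + p^{2}$
$L = 6$ ($L = 3 \left(\left(-2 + 1^{2}\right) + 3\right) = 3 \left(\left(-2 + 1\right) + 3\right) = 3 \left(-1 + 3\right) = 3 \cdot 2 = 6$)
$k{\left(V,f \right)} = 6 - f$
$g{\left(S,x \right)} = 4 S$ ($g{\left(S,x \right)} = 0 + 4 S = 4 S$)
$\left(g{\left(7,L \right)} + k{\left(-11,11 \right)}\right)^{2} = \left(4 \cdot 7 + \left(6 - 11\right)\right)^{2} = \left(28 + \left(6 - 11\right)\right)^{2} = \left(28 - 5\right)^{2} = 23^{2} = 529$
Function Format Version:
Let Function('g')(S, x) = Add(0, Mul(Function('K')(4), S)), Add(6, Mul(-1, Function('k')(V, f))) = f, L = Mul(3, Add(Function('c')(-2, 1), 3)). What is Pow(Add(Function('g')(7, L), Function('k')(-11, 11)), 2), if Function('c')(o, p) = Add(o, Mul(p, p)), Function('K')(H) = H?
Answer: 529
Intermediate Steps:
Function('c')(o, p) = Add(o, Pow(p, 2))
L = 6 (L = Mul(3, Add(Add(-2, Pow(1, 2)), 3)) = Mul(3, Add(Add(-2, 1), 3)) = Mul(3, Add(-1, 3)) = Mul(3, 2) = 6)
Function('k')(V, f) = Add(6, Mul(-1, f))
Function('g')(S, x) = Mul(4, S) (Function('g')(S, x) = Add(0, Mul(4, S)) = Mul(4, S))
Pow(Add(Function('g')(7, L), Function('k')(-11, 11)), 2) = Pow(Add(Mul(4, 7), Add(6, Mul(-1, 11))), 2) = Pow(Add(28, Add(6, -11)), 2) = Pow(Add(28, -5), 2) = Pow(23, 2) = 529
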